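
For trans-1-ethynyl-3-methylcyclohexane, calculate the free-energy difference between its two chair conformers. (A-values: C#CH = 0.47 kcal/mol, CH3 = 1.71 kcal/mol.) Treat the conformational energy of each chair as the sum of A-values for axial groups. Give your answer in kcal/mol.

C1 and C3 have the same parity, so for the trans isomer the two substituents are one axial and one equatorial in each chair.
Chair I (ethynyl axial, methyl equatorial): E = 0.47 kcal/mol.
Chair II (ethynyl equatorial, methyl axial): E = 1.71 kcal/mol.
ΔE = 1.71 − 0.47 = 1.24 kcal/mol; chair I is more stable.

1.24 kcal/mol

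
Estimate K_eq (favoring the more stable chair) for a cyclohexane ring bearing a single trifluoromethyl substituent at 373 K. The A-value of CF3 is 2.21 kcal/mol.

One chair has the trifluoromethyl group axial (E = 2.21 kcal/mol) and the other has it equatorial (E = 0).
ΔG = 2.21 kcal/mol between the two chairs.
K = exp(ΔG/RT) with R = 1.987×10⁻³ kcal mol⁻¹ K⁻¹ and T = 373 K gives K ≈ 19.7.

K ≈ 19.7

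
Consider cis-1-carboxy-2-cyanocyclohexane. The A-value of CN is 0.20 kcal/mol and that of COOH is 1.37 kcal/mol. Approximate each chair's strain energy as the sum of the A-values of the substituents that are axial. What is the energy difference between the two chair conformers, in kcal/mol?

1.17 kcal/mol

C1 and C2 have opposite parity, so for the cis isomer the two substituents are one axial and one equatorial in each chair.
Chair I (cyano axial, carboxyl equatorial): E = 0.20 kcal/mol.
Chair II (cyano equatorial, carboxyl axial): E = 1.37 kcal/mol.
ΔE = 1.37 − 0.20 = 1.17 kcal/mol; chair I is more stable.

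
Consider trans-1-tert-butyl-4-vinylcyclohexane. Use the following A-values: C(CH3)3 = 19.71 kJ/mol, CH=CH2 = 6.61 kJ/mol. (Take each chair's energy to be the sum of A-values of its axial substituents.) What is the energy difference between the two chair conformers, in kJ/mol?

26.32 kJ/mol

C1 and C4 have opposite parity, so for the trans isomer the two substituents are e,e in one chair and a,a in the other.
Chair I (tert-butyl axial, vinyl axial): E = 26.32 kJ/mol.
Chair II (tert-butyl equatorial, vinyl equatorial): E = 0.00 kJ/mol.
ΔE = 26.32 − 0.00 = 26.32 kJ/mol; chair II is more stable.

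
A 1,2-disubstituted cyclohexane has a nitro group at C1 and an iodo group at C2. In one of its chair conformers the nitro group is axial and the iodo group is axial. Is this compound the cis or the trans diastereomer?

trans

C1 and C2 have opposite parity, so their axial bonds point in opposite directions.
With opposite-parity carbons, two substituents on the same face are one axial and one equatorial; opposite faces give both axial or both equatorial.
Here the groups are axial/axial → opposite face → trans.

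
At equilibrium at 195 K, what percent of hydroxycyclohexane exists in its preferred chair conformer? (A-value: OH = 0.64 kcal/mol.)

One chair has the hydroxyl group axial (E = 0.64 kcal/mol) and the other has it equatorial (E = 0).
ΔG = 0.64 kcal/mol between the two chairs.
K = exp(ΔG/RT) with R = 1.987×10⁻³ kcal mol⁻¹ K⁻¹ and T = 195 K gives K ≈ 5.22.
Fraction in the lower-energy chair = K/(K+1) = 83.9%.

83.9%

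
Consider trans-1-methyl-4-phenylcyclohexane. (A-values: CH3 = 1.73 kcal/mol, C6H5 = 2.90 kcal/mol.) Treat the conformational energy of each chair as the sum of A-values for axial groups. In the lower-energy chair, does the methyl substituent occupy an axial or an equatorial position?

equatorial

C1 and C4 have opposite parity, so for the trans isomer the two substituents are e,e in one chair and a,a in the other.
Chair I (methyl axial, phenyl axial): E = 4.63 kcal/mol.
Chair II (methyl equatorial, phenyl equatorial): E = 0.00 kcal/mol.
Chair II is the more stable (lower-energy) conformer, and in that chair the methyl group is equatorial.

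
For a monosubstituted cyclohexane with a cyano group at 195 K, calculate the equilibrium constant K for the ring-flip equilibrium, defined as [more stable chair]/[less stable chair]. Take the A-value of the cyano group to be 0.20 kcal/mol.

K ≈ 1.68

One chair has the cyano group axial (E = 0.20 kcal/mol) and the other has it equatorial (E = 0).
ΔG = 0.20 kcal/mol between the two chairs.
K = exp(ΔG/RT) with R = 1.987×10⁻³ kcal mol⁻¹ K⁻¹ and T = 195 K gives K ≈ 1.68.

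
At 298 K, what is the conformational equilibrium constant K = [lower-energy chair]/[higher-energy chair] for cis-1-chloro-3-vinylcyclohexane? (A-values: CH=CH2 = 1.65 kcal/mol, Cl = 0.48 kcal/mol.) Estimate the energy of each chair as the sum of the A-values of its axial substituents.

C1 and C3 have the same parity, so for the cis isomer the two substituents are e,e in one chair and a,a in the other.
Chair I (vinyl axial, chloro axial): E = 2.13 kcal/mol; chair II (vinyl equatorial, chloro equatorial): E = 0.00 kcal/mol.
ΔG = 2.13 kcal/mol between the two chairs.
K = exp(ΔG/RT) with R = 1.987×10⁻³ kcal mol⁻¹ K⁻¹ and T = 298 K gives K ≈ 36.5.

K ≈ 36.5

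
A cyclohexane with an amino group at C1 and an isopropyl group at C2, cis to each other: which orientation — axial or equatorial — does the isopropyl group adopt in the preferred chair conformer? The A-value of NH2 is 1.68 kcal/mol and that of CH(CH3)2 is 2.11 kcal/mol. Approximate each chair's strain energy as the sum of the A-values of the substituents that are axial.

equatorial

C1 and C2 have opposite parity, so for the cis isomer the two substituents are one axial and one equatorial in each chair.
Chair I (amino axial, isopropyl equatorial): E = 1.68 kcal/mol.
Chair II (amino equatorial, isopropyl axial): E = 2.11 kcal/mol.
Chair I is the more stable (lower-energy) conformer, and in that chair the isopropyl group is equatorial.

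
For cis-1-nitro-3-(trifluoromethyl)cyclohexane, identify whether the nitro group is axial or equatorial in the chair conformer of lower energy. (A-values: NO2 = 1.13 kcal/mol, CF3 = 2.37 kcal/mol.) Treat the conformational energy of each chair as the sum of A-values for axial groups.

C1 and C3 have the same parity, so for the cis isomer the two substituents are e,e in one chair and a,a in the other.
Chair I (nitro axial, trifluoromethyl axial): E = 3.50 kcal/mol.
Chair II (nitro equatorial, trifluoromethyl equatorial): E = 0.00 kcal/mol.
Chair II is the more stable (lower-energy) conformer, and in that chair the nitro group is equatorial.

equatorial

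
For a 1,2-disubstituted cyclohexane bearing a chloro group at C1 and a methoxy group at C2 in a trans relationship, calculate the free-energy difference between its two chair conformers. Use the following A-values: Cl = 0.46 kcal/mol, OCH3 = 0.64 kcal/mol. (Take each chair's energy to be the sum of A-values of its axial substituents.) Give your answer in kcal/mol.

1.10 kcal/mol

C1 and C2 have opposite parity, so for the trans isomer the two substituents are e,e in one chair and a,a in the other.
Chair I (chloro axial, methoxy axial): E = 1.10 kcal/mol.
Chair II (chloro equatorial, methoxy equatorial): E = 0.00 kcal/mol.
ΔE = 1.10 − 0.00 = 1.10 kcal/mol; chair II is more stable.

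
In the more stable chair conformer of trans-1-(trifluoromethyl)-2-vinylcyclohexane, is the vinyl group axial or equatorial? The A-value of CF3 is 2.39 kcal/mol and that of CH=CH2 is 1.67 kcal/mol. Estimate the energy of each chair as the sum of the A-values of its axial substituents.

equatorial

C1 and C2 have opposite parity, so for the trans isomer the two substituents are e,e in one chair and a,a in the other.
Chair I (trifluoromethyl axial, vinyl axial): E = 4.06 kcal/mol.
Chair II (trifluoromethyl equatorial, vinyl equatorial): E = 0.00 kcal/mol.
Chair II is the more stable (lower-energy) conformer, and in that chair the vinyl group is equatorial.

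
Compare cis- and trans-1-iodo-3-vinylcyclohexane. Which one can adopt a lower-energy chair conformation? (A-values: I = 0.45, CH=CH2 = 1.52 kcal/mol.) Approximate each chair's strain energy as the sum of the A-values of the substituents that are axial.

cis

At 1,3 positions (parity same): cis → (e,e or a,a); trans → (a,e or e,a).
Best chair for cis: E = 0.00 kcal/mol; best chair for trans: E = 0.45 kcal/mol.
The cis isomer is lower by 0.45 kcal/mol.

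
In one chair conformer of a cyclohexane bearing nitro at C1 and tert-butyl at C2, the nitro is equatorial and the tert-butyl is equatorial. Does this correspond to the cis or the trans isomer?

C1 and C2 have opposite parity, so their axial bonds point in opposite directions.
With opposite-parity carbons, two substituents on the same face are one axial and one equatorial; opposite faces give both axial or both equatorial.
Here the groups are equatorial/equatorial → opposite face → trans.

trans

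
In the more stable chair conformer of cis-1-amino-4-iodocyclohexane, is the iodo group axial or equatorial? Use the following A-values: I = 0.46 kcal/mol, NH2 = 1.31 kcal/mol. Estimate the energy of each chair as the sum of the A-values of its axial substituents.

C1 and C4 have opposite parity, so for the cis isomer the two substituents are one axial and one equatorial in each chair.
Chair I (iodo axial, amino equatorial): E = 0.46 kcal/mol.
Chair II (iodo equatorial, amino axial): E = 1.31 kcal/mol.
Chair I is the more stable (lower-energy) conformer, and in that chair the iodo group is axial.

axial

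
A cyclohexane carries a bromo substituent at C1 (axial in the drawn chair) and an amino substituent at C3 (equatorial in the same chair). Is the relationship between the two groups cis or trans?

trans

C1 and C3 have the same parity, so their axial bonds point in the same direction.
With same-parity carbons, two substituents on the same face are both axial or both equatorial; opposite faces give one of each.
Here the groups are axial/equatorial → opposite face → trans.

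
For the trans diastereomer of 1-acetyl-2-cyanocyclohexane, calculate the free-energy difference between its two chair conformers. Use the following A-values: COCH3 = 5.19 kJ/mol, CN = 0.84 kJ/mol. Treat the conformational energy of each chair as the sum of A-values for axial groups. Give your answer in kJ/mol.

C1 and C2 have opposite parity, so for the trans isomer the two substituents are e,e in one chair and a,a in the other.
Chair I (acetyl axial, cyano axial): E = 6.03 kJ/mol.
Chair II (acetyl equatorial, cyano equatorial): E = 0.00 kJ/mol.
ΔE = 6.03 − 0.00 = 6.03 kJ/mol; chair II is more stable.

6.03 kJ/mol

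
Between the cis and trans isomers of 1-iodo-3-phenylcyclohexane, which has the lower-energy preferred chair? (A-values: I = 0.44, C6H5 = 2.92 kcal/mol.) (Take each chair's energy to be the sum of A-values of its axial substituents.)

cis

At 1,3 positions (parity same): cis → (e,e or a,a); trans → (a,e or e,a).
Best chair for cis: E = 0.00 kcal/mol; best chair for trans: E = 0.44 kcal/mol.
The cis isomer is lower by 0.44 kcal/mol.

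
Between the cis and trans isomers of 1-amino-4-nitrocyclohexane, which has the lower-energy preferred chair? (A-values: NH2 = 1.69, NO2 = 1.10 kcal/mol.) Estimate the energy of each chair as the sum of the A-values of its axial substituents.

trans

At 1,4 positions (parity opposite): cis → (a,e or e,a); trans → (e,e or a,a).
Best chair for cis: E = 1.10 kcal/mol; best chair for trans: E = 0.00 kcal/mol.
The trans isomer is lower by 1.10 kcal/mol.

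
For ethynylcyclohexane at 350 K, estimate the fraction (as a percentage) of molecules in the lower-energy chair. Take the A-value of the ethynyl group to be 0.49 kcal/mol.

One chair has the ethynyl group axial (E = 0.49 kcal/mol) and the other has it equatorial (E = 0).
ΔG = 0.49 kcal/mol between the two chairs.
K = exp(ΔG/RT) with R = 1.987×10⁻³ kcal mol⁻¹ K⁻¹ and T = 350 K gives K ≈ 2.02.
Fraction in the lower-energy chair = K/(K+1) = 66.9%.

66.9%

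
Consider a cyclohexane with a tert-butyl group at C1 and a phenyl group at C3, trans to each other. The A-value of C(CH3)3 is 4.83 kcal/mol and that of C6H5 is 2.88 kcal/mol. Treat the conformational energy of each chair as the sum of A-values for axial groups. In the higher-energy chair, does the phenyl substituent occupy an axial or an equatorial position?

equatorial

C1 and C3 have the same parity, so for the trans isomer the two substituents are one axial and one equatorial in each chair.
Chair I (tert-butyl axial, phenyl equatorial): E = 4.83 kcal/mol.
Chair II (tert-butyl equatorial, phenyl axial): E = 2.88 kcal/mol.
Chair I is the less stable (higher-energy) conformer, and in that chair the phenyl group is equatorial.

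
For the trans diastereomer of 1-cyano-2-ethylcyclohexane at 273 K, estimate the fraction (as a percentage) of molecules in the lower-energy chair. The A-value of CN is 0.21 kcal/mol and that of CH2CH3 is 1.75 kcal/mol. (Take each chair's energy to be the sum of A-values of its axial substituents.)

97.4%

C1 and C2 have opposite parity, so for the trans isomer the two substituents are e,e in one chair and a,a in the other.
Chair I (cyano axial, ethyl axial): E = 1.96 kcal/mol; chair II (cyano equatorial, ethyl equatorial): E = 0.00 kcal/mol.
ΔG = 1.96 kcal/mol between the two chairs.
K = exp(ΔG/RT) with R = 1.987×10⁻³ kcal mol⁻¹ K⁻¹ and T = 273 K gives K ≈ 37.1.
Fraction in the lower-energy chair = K/(K+1) = 97.4%.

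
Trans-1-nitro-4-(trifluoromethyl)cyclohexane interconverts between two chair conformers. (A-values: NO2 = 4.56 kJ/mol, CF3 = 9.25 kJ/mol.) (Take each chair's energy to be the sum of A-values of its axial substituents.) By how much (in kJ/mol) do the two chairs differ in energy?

13.81 kJ/mol

C1 and C4 have opposite parity, so for the trans isomer the two substituents are e,e in one chair and a,a in the other.
Chair I (nitro axial, trifluoromethyl axial): E = 13.81 kJ/mol.
Chair II (nitro equatorial, trifluoromethyl equatorial): E = 0.00 kJ/mol.
ΔE = 13.81 − 0.00 = 13.81 kJ/mol; chair II is more stable.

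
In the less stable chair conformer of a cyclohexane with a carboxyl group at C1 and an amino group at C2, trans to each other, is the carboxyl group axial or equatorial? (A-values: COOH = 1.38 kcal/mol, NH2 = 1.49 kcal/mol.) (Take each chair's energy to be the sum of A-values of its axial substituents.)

axial

C1 and C2 have opposite parity, so for the trans isomer the two substituents are e,e in one chair and a,a in the other.
Chair I (carboxyl axial, amino axial): E = 2.87 kcal/mol.
Chair II (carboxyl equatorial, amino equatorial): E = 0.00 kcal/mol.
Chair I is the less stable (higher-energy) conformer, and in that chair the carboxyl group is axial.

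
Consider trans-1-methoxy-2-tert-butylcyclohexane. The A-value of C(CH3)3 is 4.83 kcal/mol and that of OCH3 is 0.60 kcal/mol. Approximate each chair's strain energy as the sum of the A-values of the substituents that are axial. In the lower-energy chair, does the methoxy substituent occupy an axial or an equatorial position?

equatorial

C1 and C2 have opposite parity, so for the trans isomer the two substituents are e,e in one chair and a,a in the other.
Chair I (tert-butyl axial, methoxy axial): E = 5.43 kcal/mol.
Chair II (tert-butyl equatorial, methoxy equatorial): E = 0.00 kcal/mol.
Chair II is the more stable (lower-energy) conformer, and in that chair the methoxy group is equatorial.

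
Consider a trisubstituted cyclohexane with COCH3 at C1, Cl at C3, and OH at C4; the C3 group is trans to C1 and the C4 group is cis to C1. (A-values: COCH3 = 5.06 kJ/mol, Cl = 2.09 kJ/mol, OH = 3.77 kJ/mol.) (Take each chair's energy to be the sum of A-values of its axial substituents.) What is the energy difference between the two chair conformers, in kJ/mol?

0.80 kJ/mol

Chair I (acetyl axial, chloro equatorial, hydroxyl equatorial): E = 5.06 kJ/mol.
Chair II (acetyl equatorial, chloro axial, hydroxyl axial): E = 5.86 kJ/mol.
ΔE = 5.86 − 5.06 = 0.80 kJ/mol; chair I is more stable.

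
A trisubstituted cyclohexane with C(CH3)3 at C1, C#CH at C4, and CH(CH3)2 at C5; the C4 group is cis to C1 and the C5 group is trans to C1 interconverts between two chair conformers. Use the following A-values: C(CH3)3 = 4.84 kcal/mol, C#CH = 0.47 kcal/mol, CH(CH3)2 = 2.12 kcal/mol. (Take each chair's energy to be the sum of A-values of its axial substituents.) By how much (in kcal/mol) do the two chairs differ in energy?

Chair I (tert-butyl axial, ethynyl equatorial, isopropyl equatorial): E = 4.84 kcal/mol.
Chair II (tert-butyl equatorial, ethynyl axial, isopropyl axial): E = 2.59 kcal/mol.
ΔE = 4.84 − 2.59 = 2.25 kcal/mol; chair II is more stable.

2.25 kcal/mol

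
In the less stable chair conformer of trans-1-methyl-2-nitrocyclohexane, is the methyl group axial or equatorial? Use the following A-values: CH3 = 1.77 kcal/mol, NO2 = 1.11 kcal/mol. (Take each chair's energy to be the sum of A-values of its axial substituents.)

C1 and C2 have opposite parity, so for the trans isomer the two substituents are e,e in one chair and a,a in the other.
Chair I (methyl axial, nitro axial): E = 2.88 kcal/mol.
Chair II (methyl equatorial, nitro equatorial): E = 0.00 kcal/mol.
Chair I is the less stable (higher-energy) conformer, and in that chair the methyl group is axial.

axial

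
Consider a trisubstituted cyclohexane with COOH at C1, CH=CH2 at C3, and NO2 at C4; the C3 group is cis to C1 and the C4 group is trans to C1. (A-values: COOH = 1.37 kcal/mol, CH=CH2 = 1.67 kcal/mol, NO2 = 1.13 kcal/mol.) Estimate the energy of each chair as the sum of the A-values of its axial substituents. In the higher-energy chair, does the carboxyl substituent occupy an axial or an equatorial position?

Chair I (carboxyl axial, vinyl axial, nitro axial): E = 4.17 kcal/mol.
Chair II (carboxyl equatorial, vinyl equatorial, nitro equatorial): E = 0.00 kcal/mol.
Chair I is the less stable (higher-energy) conformer, and in that chair the carboxyl group is axial.

axial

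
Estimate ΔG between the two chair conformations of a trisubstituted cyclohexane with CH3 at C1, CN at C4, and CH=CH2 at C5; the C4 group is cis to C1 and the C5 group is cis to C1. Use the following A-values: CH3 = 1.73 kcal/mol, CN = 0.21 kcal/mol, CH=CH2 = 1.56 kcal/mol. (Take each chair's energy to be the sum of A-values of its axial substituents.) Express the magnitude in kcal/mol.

Chair I (methyl axial, cyano equatorial, vinyl axial): E = 3.29 kcal/mol.
Chair II (methyl equatorial, cyano axial, vinyl equatorial): E = 0.21 kcal/mol.
ΔE = 3.29 − 0.21 = 3.08 kcal/mol; chair II is more stable.

3.08 kcal/mol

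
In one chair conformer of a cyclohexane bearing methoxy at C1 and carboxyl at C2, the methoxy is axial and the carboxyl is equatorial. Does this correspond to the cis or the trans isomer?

C1 and C2 have opposite parity, so their axial bonds point in opposite directions.
With opposite-parity carbons, two substituents on the same face are one axial and one equatorial; opposite faces give both axial or both equatorial.
Here the groups are axial/equatorial → same face → cis.

cis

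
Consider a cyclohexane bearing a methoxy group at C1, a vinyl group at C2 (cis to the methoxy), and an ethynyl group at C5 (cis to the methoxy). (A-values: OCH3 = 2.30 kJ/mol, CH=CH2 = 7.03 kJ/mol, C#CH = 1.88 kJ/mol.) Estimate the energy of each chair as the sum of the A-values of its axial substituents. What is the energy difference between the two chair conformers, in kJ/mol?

Chair I (methoxy axial, vinyl equatorial, ethynyl axial): E = 4.18 kJ/mol.
Chair II (methoxy equatorial, vinyl axial, ethynyl equatorial): E = 7.03 kJ/mol.
ΔE = 7.03 − 4.18 = 2.85 kJ/mol; chair I is more stable.

2.85 kJ/mol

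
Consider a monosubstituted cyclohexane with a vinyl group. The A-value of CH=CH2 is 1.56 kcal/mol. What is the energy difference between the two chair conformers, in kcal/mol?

1.56 kcal/mol

A monosubstituted cyclohexane has one chair with the vinyl group axial (E = A = 1.56 kcal/mol) and one with it equatorial (E = 0).
ΔE = 1.56 − 0 = 1.56 kcal/mol.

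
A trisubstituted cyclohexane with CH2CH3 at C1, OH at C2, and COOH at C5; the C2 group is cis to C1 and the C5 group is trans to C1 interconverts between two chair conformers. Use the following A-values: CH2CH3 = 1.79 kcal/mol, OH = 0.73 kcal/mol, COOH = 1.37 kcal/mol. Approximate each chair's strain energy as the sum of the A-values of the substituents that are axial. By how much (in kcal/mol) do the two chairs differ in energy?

Chair I (ethyl axial, hydroxyl equatorial, carboxyl equatorial): E = 1.79 kcal/mol.
Chair II (ethyl equatorial, hydroxyl axial, carboxyl axial): E = 2.10 kcal/mol.
ΔE = 2.10 − 1.79 = 0.31 kcal/mol; chair I is more stable.

0.31 kcal/mol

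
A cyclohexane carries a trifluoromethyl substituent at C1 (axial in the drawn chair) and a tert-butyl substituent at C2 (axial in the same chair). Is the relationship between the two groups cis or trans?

C1 and C2 have opposite parity, so their axial bonds point in opposite directions.
With opposite-parity carbons, two substituents on the same face are one axial and one equatorial; opposite faces give both axial or both equatorial.
Here the groups are axial/axial → opposite face → trans.

trans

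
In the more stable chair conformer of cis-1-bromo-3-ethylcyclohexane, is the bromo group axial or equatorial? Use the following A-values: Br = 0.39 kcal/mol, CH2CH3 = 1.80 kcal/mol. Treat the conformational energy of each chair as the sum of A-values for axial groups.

C1 and C3 have the same parity, so for the cis isomer the two substituents are e,e in one chair and a,a in the other.
Chair I (bromo axial, ethyl axial): E = 2.19 kcal/mol.
Chair II (bromo equatorial, ethyl equatorial): E = 0.00 kcal/mol.
Chair II is the more stable (lower-energy) conformer, and in that chair the bromo group is equatorial.

equatorial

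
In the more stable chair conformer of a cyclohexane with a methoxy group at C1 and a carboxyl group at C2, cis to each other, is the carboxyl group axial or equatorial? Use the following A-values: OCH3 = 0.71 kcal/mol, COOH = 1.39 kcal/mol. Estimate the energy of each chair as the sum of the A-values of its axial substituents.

C1 and C2 have opposite parity, so for the cis isomer the two substituents are one axial and one equatorial in each chair.
Chair I (methoxy axial, carboxyl equatorial): E = 0.71 kcal/mol.
Chair II (methoxy equatorial, carboxyl axial): E = 1.39 kcal/mol.
Chair I is the more stable (lower-energy) conformer, and in that chair the carboxyl group is equatorial.

equatorial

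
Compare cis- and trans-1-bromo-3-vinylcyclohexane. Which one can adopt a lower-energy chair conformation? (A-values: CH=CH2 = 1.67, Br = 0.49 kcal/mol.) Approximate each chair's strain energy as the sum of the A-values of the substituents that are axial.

cis

At 1,3 positions (parity same): cis → (e,e or a,a); trans → (a,e or e,a).
Best chair for cis: E = 0.00 kcal/mol; best chair for trans: E = 0.49 kcal/mol.
The cis isomer is lower by 0.49 kcal/mol.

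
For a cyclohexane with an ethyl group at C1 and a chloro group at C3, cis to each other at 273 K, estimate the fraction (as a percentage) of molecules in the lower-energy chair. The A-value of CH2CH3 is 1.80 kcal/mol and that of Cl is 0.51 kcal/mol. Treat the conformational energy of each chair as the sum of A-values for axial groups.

98.6%

C1 and C3 have the same parity, so for the cis isomer the two substituents are e,e in one chair and a,a in the other.
Chair I (ethyl axial, chloro axial): E = 2.31 kcal/mol; chair II (ethyl equatorial, chloro equatorial): E = 0.00 kcal/mol.
ΔG = 2.31 kcal/mol between the two chairs.
K = exp(ΔG/RT) with R = 1.987×10⁻³ kcal mol⁻¹ K⁻¹ and T = 273 K gives K ≈ 70.7.
Fraction in the lower-energy chair = K/(K+1) = 98.6%.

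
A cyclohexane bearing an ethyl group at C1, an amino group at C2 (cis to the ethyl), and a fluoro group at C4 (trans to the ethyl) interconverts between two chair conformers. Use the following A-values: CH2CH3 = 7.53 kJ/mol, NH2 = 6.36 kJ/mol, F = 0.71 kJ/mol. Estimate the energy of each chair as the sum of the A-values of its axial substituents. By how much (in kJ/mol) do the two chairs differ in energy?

1.88 kJ/mol

Chair I (ethyl axial, amino equatorial, fluoro axial): E = 8.24 kJ/mol.
Chair II (ethyl equatorial, amino axial, fluoro equatorial): E = 6.36 kJ/mol.
ΔE = 8.24 − 6.36 = 1.88 kJ/mol; chair II is more stable.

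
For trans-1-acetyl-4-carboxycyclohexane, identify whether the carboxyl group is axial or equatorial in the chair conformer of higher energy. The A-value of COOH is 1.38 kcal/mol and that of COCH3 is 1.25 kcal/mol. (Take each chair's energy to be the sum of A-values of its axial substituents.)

axial

C1 and C4 have opposite parity, so for the trans isomer the two substituents are e,e in one chair and a,a in the other.
Chair I (carboxyl axial, acetyl axial): E = 2.63 kcal/mol.
Chair II (carboxyl equatorial, acetyl equatorial): E = 0.00 kcal/mol.
Chair I is the less stable (higher-energy) conformer, and in that chair the carboxyl group is axial.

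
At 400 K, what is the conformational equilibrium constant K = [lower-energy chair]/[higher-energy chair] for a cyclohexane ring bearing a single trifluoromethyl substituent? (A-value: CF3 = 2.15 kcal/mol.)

K ≈ 15.0

One chair has the trifluoromethyl group axial (E = 2.15 kcal/mol) and the other has it equatorial (E = 0).
ΔG = 2.15 kcal/mol between the two chairs.
K = exp(ΔG/RT) with R = 1.987×10⁻³ kcal mol⁻¹ K⁻¹ and T = 400 K gives K ≈ 15.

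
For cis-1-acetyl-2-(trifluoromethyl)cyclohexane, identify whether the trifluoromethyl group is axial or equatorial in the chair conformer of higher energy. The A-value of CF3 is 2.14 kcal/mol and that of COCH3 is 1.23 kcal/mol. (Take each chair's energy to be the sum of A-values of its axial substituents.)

axial

C1 and C2 have opposite parity, so for the cis isomer the two substituents are one axial and one equatorial in each chair.
Chair I (trifluoromethyl axial, acetyl equatorial): E = 2.14 kcal/mol.
Chair II (trifluoromethyl equatorial, acetyl axial): E = 1.23 kcal/mol.
Chair I is the less stable (higher-energy) conformer, and in that chair the trifluoromethyl group is axial.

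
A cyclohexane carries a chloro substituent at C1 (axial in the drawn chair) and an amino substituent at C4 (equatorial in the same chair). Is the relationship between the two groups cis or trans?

cis

C1 and C4 have opposite parity, so their axial bonds point in opposite directions.
With opposite-parity carbons, two substituents on the same face are one axial and one equatorial; opposite faces give both axial or both equatorial.
Here the groups are axial/equatorial → same face → cis.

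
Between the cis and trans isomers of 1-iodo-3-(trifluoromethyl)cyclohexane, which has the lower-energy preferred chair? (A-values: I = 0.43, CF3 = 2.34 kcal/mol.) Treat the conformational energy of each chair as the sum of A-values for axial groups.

At 1,3 positions (parity same): cis → (e,e or a,a); trans → (a,e or e,a).
Best chair for cis: E = 0.00 kcal/mol; best chair for trans: E = 0.43 kcal/mol.
The cis isomer is lower by 0.43 kcal/mol.

cis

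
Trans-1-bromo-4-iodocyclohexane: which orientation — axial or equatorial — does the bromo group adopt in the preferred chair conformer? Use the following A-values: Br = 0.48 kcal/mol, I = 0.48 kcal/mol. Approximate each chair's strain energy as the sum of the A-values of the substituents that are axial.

equatorial

C1 and C4 have opposite parity, so for the trans isomer the two substituents are e,e in one chair and a,a in the other.
Chair I (bromo axial, iodo axial): E = 0.96 kcal/mol.
Chair II (bromo equatorial, iodo equatorial): E = 0.00 kcal/mol.
Chair II is the more stable (lower-energy) conformer, and in that chair the bromo group is equatorial.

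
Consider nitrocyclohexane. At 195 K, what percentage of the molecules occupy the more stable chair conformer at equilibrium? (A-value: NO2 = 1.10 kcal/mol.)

One chair has the nitro group axial (E = 1.10 kcal/mol) and the other has it equatorial (E = 0).
ΔG = 1.10 kcal/mol between the two chairs.
K = exp(ΔG/RT) with R = 1.987×10⁻³ kcal mol⁻¹ K⁻¹ and T = 195 K gives K ≈ 17.1.
Fraction in the lower-energy chair = K/(K+1) = 94.5%.

94.5%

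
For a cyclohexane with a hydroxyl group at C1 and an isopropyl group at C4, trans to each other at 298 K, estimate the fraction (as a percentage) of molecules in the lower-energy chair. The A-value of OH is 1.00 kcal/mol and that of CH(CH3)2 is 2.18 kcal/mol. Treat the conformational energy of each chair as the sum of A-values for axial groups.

C1 and C4 have opposite parity, so for the trans isomer the two substituents are e,e in one chair and a,a in the other.
Chair I (hydroxyl axial, isopropyl axial): E = 3.18 kcal/mol; chair II (hydroxyl equatorial, isopropyl equatorial): E = 0.00 kcal/mol.
ΔG = 3.18 kcal/mol between the two chairs.
K = exp(ΔG/RT) with R = 1.987×10⁻³ kcal mol⁻¹ K⁻¹ and T = 298 K gives K ≈ 215.
Fraction in the lower-energy chair = K/(K+1) = 99.5%.

99.5%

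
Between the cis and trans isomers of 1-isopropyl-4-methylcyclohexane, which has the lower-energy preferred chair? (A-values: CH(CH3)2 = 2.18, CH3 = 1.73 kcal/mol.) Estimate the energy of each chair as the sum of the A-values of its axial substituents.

trans

At 1,4 positions (parity opposite): cis → (a,e or e,a); trans → (e,e or a,a).
Best chair for cis: E = 1.73 kcal/mol; best chair for trans: E = 0.00 kcal/mol.
The trans isomer is lower by 1.73 kcal/mol.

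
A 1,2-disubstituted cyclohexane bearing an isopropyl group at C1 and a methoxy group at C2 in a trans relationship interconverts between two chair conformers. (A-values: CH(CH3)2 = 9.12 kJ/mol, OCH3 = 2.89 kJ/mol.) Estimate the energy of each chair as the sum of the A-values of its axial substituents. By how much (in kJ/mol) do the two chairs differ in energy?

12.01 kJ/mol

C1 and C2 have opposite parity, so for the trans isomer the two substituents are e,e in one chair and a,a in the other.
Chair I (isopropyl axial, methoxy axial): E = 12.01 kJ/mol.
Chair II (isopropyl equatorial, methoxy equatorial): E = 0.00 kJ/mol.
ΔE = 12.01 − 0.00 = 12.01 kJ/mol; chair II is more stable.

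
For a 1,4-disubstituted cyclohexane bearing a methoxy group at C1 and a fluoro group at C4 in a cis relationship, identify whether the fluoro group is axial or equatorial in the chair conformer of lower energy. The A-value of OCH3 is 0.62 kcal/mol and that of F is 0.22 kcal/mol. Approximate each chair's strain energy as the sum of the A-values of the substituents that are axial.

C1 and C4 have opposite parity, so for the cis isomer the two substituents are one axial and one equatorial in each chair.
Chair I (methoxy axial, fluoro equatorial): E = 0.62 kcal/mol.
Chair II (methoxy equatorial, fluoro axial): E = 0.22 kcal/mol.
Chair II is the more stable (lower-energy) conformer, and in that chair the fluoro group is axial.

axial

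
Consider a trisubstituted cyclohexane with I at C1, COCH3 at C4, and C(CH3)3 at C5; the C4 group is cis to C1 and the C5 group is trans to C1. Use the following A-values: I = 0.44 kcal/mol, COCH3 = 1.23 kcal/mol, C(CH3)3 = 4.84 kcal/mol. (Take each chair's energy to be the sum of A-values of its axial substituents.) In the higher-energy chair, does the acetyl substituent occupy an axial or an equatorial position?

axial

Chair I (iodo axial, acetyl equatorial, tert-butyl equatorial): E = 0.44 kcal/mol.
Chair II (iodo equatorial, acetyl axial, tert-butyl axial): E = 6.07 kcal/mol.
Chair II is the less stable (higher-energy) conformer, and in that chair the acetyl group is axial.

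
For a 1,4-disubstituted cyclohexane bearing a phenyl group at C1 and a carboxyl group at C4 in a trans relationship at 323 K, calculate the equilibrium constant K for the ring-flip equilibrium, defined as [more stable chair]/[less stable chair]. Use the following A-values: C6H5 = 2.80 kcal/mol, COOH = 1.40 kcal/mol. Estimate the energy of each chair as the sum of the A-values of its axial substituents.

C1 and C4 have opposite parity, so for the trans isomer the two substituents are e,e in one chair and a,a in the other.
Chair I (phenyl axial, carboxyl axial): E = 4.20 kcal/mol; chair II (phenyl equatorial, carboxyl equatorial): E = 0.00 kcal/mol.
ΔG = 4.20 kcal/mol between the two chairs.
K = exp(ΔG/RT) with R = 1.987×10⁻³ kcal mol⁻¹ K⁻¹ and T = 323 K gives K ≈ 695.

K ≈ 695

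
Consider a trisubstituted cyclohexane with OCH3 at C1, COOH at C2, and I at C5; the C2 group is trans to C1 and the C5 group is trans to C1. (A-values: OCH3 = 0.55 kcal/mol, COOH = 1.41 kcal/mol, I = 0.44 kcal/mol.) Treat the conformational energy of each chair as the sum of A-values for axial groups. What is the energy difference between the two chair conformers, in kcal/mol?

1.52 kcal/mol

Chair I (methoxy axial, carboxyl axial, iodo equatorial): E = 1.96 kcal/mol.
Chair II (methoxy equatorial, carboxyl equatorial, iodo axial): E = 0.44 kcal/mol.
ΔE = 1.96 − 0.44 = 1.52 kcal/mol; chair II is more stable.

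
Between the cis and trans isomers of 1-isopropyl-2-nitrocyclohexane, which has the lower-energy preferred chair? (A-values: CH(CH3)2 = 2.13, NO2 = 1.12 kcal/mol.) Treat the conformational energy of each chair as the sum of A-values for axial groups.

At 1,2 positions (parity opposite): cis → (a,e or e,a); trans → (e,e or a,a).
Best chair for cis: E = 1.12 kcal/mol; best chair for trans: E = 0.00 kcal/mol.
The trans isomer is lower by 1.12 kcal/mol.

trans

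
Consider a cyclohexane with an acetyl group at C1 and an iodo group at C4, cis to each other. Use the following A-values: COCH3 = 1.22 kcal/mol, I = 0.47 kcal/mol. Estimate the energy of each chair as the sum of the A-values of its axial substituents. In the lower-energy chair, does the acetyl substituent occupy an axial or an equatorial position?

equatorial

C1 and C4 have opposite parity, so for the cis isomer the two substituents are one axial and one equatorial in each chair.
Chair I (acetyl axial, iodo equatorial): E = 1.22 kcal/mol.
Chair II (acetyl equatorial, iodo axial): E = 0.47 kcal/mol.
Chair II is the more stable (lower-energy) conformer, and in that chair the acetyl group is equatorial.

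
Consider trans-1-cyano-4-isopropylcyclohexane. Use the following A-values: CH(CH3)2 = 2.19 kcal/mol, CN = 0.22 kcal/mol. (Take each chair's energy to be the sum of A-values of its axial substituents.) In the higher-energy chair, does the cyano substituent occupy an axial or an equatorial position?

axial

C1 and C4 have opposite parity, so for the trans isomer the two substituents are e,e in one chair and a,a in the other.
Chair I (isopropyl axial, cyano axial): E = 2.41 kcal/mol.
Chair II (isopropyl equatorial, cyano equatorial): E = 0.00 kcal/mol.
Chair I is the less stable (higher-energy) conformer, and in that chair the cyano group is axial.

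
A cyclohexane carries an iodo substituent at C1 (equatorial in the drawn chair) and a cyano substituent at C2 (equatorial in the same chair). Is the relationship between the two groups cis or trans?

C1 and C2 have opposite parity, so their axial bonds point in opposite directions.
With opposite-parity carbons, two substituents on the same face are one axial and one equatorial; opposite faces give both axial or both equatorial.
Here the groups are equatorial/equatorial → opposite face → trans.

trans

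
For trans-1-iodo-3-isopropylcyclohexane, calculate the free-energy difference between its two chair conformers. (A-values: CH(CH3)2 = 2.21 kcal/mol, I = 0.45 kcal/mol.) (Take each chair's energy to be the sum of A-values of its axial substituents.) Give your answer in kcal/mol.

C1 and C3 have the same parity, so for the trans isomer the two substituents are one axial and one equatorial in each chair.
Chair I (isopropyl axial, iodo equatorial): E = 2.21 kcal/mol.
Chair II (isopropyl equatorial, iodo axial): E = 0.45 kcal/mol.
ΔE = 2.21 − 0.45 = 1.76 kcal/mol; chair II is more stable.

1.76 kcal/mol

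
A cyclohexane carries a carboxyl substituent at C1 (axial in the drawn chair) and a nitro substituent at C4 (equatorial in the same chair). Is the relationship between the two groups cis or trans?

cis

C1 and C4 have opposite parity, so their axial bonds point in opposite directions.
With opposite-parity carbons, two substituents on the same face are one axial and one equatorial; opposite faces give both axial or both equatorial.
Here the groups are axial/equatorial → same face → cis.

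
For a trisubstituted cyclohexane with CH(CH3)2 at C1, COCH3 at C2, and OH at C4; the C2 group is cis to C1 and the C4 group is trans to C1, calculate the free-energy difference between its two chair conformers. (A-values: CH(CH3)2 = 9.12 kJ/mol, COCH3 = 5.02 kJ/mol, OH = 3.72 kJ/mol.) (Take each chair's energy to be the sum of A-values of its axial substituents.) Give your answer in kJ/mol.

7.82 kJ/mol

Chair I (isopropyl axial, acetyl equatorial, hydroxyl axial): E = 12.84 kJ/mol.
Chair II (isopropyl equatorial, acetyl axial, hydroxyl equatorial): E = 5.02 kJ/mol.
ΔE = 12.84 − 5.02 = 7.82 kJ/mol; chair II is more stable.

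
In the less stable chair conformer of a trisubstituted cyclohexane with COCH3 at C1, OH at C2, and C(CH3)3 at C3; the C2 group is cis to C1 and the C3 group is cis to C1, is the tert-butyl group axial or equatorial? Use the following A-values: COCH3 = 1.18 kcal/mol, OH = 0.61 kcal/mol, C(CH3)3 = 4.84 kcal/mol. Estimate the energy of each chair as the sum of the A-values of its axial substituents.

axial

Chair I (acetyl axial, hydroxyl equatorial, tert-butyl axial): E = 6.02 kcal/mol.
Chair II (acetyl equatorial, hydroxyl axial, tert-butyl equatorial): E = 0.61 kcal/mol.
Chair I is the less stable (higher-energy) conformer, and in that chair the tert-butyl group is axial.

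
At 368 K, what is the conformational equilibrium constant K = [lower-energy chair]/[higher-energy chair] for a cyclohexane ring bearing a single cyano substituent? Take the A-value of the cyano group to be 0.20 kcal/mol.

One chair has the cyano group axial (E = 0.20 kcal/mol) and the other has it equatorial (E = 0).
ΔG = 0.20 kcal/mol between the two chairs.
K = exp(ΔG/RT) with R = 1.987×10⁻³ kcal mol⁻¹ K⁻¹ and T = 368 K gives K ≈ 1.31.

K ≈ 1.31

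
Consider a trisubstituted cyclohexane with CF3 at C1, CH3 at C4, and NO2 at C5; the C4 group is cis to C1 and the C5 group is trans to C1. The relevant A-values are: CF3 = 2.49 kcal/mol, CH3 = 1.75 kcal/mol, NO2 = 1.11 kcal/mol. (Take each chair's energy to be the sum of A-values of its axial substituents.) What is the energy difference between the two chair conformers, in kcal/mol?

0.37 kcal/mol

Chair I (trifluoromethyl axial, methyl equatorial, nitro equatorial): E = 2.49 kcal/mol.
Chair II (trifluoromethyl equatorial, methyl axial, nitro axial): E = 2.86 kcal/mol.
ΔE = 2.86 − 2.49 = 0.37 kcal/mol; chair I is more stable.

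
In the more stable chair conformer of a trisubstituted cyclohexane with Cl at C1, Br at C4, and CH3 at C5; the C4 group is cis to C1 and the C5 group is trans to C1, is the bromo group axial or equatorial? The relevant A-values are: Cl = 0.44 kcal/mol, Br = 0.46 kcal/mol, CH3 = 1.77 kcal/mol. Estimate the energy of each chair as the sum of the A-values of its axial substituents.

Chair I (chloro axial, bromo equatorial, methyl equatorial): E = 0.44 kcal/mol.
Chair II (chloro equatorial, bromo axial, methyl axial): E = 2.23 kcal/mol.
Chair I is the more stable (lower-energy) conformer, and in that chair the bromo group is equatorial.

equatorial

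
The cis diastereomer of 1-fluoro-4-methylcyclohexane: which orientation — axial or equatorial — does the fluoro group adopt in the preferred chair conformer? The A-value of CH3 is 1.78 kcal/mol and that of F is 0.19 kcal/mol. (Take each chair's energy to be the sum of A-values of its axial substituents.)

C1 and C4 have opposite parity, so for the cis isomer the two substituents are one axial and one equatorial in each chair.
Chair I (methyl axial, fluoro equatorial): E = 1.78 kcal/mol.
Chair II (methyl equatorial, fluoro axial): E = 0.19 kcal/mol.
Chair II is the more stable (lower-energy) conformer, and in that chair the fluoro group is axial.

axial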